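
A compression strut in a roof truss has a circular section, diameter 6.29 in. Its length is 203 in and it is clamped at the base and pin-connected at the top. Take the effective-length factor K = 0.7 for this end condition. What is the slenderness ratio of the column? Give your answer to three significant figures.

For a solid circle r = d/4 = 6.29/4 = 1.572 in
L_e = K·L = 0.7 × 203 = 142.1 in
λ = L_e / r_min = 142.10 / 1.572 = 90.4

λ ≈ 90.4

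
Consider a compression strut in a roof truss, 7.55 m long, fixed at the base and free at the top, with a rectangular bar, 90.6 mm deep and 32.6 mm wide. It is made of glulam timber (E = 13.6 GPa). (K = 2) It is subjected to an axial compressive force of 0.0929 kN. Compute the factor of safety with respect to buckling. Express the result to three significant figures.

n ≈ 1.66

Buckling occurs about the weak axis: I_min = h·b³/12 with b = 32.6 mm (the shorter side).
I_min = 90.6×32.6³/12 = 2.616×10^5 mm⁴
I = 2.616×10^5 mm⁴ = 2.616×10^-7 m⁴
Effective length L_e = K·L = 2 × 7.55 = 15.10 m
P_cr = π²EI / L_e² = π² × 13.6×10⁹ × 2.616×10^-7 / 15.10² = 154.0 N
Factor of safety n = P_cr / P = 0.15399 / 0.0929 = 1.66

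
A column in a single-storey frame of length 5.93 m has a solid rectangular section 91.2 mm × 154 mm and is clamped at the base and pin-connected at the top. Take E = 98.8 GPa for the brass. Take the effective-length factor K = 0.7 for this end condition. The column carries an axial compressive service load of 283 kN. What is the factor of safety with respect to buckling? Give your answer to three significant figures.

Buckling occurs about the weak axis: I_min = h·b³/12 with b = 91.2 mm (the shorter side).
I_min = 154×91.2³/12 = 9.735×10^6 mm⁴
I = 9.735×10^6 mm⁴ = 9.735×10^-6 m⁴
Effective length L_e = K·L = 0.7 × 5.93 = 4.151 m
P_cr = π²EI / L_e² = π² × 98.8×10⁹ × 9.735×10^-6 / 4.151² = 5.509×10^5 N
Factor of safety n = P_cr / P = 550.90 / 283 = 1.95

n ≈ 1.95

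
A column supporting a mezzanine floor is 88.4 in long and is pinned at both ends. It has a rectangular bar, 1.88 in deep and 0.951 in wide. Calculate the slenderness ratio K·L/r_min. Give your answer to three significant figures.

λ ≈ 322

Buckling occurs about the weak axis: I_min = h·b³/12 with b = 0.951 in (the shorter side).
I_min = 1.88×0.951³/12 = 0.1347 in⁴
A = 1.788 in²;  r_min = √(I/A) = √(0.1347/1.788) = 0.2745 in
L_e = K·L = 1 × 88.4 = 88.40 in
λ = L_e / r_min = 88.400 / 0.2745 = 322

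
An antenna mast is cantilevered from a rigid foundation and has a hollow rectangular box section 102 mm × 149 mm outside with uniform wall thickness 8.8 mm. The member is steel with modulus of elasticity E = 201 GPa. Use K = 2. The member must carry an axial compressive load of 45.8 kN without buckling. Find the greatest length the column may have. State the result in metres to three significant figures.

L_max ≈ 8.45 m

Inner dimensions: h_i = 149 − 2×8.8 = 131.4 mm, b_i = 102 − 2×8.8 = 84.40 mm
Weak-axis I_min = (h_o·b_o³ − h_i·b_i³)/12 with b_o = 102, b_i = 84.40 mm (shorter outer/inner sides).
I_min = (149×102³ − 131.4×84.40³)/12 = 6.593×10^6 mm⁴
I = 6.593×10^-6 m⁴
At the buckling limit P_cr = P = 4.580×10^4 N
From P_cr = π²EI/(K·L)²:  L = (1/K)·√(π²EI/P_cr) = (1/2)·√(π²×2.01×10^11×6.593×10^-6/4.580×10^4)
L = 8.45 m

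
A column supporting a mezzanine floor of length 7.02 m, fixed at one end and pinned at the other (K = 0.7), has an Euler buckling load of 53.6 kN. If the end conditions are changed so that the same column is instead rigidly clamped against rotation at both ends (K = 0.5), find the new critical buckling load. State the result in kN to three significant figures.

P_cr ≈ 105 kN

P_cr ∝ 1/K², so P_cr,new = P_cr,old × (K_old/K_new)² = 53.6 × (0.7/0.5)²
= 53.6 × 1.960 = 105 kN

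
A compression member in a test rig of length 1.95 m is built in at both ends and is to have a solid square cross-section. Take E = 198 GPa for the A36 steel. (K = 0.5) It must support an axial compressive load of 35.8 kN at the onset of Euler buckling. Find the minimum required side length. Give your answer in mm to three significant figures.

L_e = K·L = 0.5 × 1.95 = 0.9750 m
Required I = P_cr·L_e²/(π²E) = 3.580×10^4 × 0.9750² / (π² × 1.98×10^11) = 1.742×10^-8 m⁴
I_req = 1.742×10^4 mm⁴
Solid square: I = a⁴/12  ⇒  a = (12I)^(1/4) = (12×1.742×10^4)^(1/4) = 21.4 mm

a ≈ 21.4 mm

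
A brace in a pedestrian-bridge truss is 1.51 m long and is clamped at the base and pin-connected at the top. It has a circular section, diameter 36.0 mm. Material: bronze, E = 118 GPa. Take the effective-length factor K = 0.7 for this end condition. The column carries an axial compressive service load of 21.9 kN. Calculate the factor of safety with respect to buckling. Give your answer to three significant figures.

I = πd⁴/64 = π×36.0⁴/64 = 8.245×10^4 mm⁴
I = 8.245×10^4 mm⁴ = 8.245×10^-8 m⁴
Effective length L_e = K·L = 0.7 × 1.51 = 1.057 m
P_cr = π²EI / L_e² = π² × 118×10⁹ × 8.245×10^-8 / 1.057² = 8.594×10^4 N
Factor of safety n = P_cr / P = 85.943 / 21.9 = 3.92

n ≈ 3.92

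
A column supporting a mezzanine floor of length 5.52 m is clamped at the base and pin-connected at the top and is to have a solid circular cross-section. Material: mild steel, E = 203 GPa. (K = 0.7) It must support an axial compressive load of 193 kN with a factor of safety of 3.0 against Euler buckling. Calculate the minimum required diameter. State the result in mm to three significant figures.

d ≈ 96.8 mm

Required P_cr = n·P = 3.0 × 193 = 579.0 kN
L_e = K·L = 0.7 × 5.52 = 3.864 m
Required I = P_cr·L_e²/(π²E) = 5.790×10^5 × 3.864² / (π² × 2.03×10^11) = 4.315×10^-6 m⁴
I_req = 4.315×10^6 mm⁴
Solid circle: I = πd⁴/64  ⇒  d = (64I/π)^(1/4) = (64×4.315×10^6/π)^(1/4) = 96.8 mm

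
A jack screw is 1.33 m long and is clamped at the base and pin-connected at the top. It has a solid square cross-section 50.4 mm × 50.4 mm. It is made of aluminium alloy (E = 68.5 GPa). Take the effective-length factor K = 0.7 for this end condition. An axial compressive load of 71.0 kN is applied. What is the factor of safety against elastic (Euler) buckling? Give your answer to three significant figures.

n ≈ 5.91

I = a⁴/12 = 50.4⁴/12 = 5.377×10^5 mm⁴
I = 5.377×10^5 mm⁴ = 5.377×10^-7 m⁴
Effective length L_e = K·L = 0.7 × 1.33 = 0.9310 m
P_cr = π²EI / L_e² = π² × 68.5×10⁹ × 5.377×10^-7 / 0.9310² = 4.194×10^5 N
Factor of safety n = P_cr / P = 419.40 / 71.0 = 5.91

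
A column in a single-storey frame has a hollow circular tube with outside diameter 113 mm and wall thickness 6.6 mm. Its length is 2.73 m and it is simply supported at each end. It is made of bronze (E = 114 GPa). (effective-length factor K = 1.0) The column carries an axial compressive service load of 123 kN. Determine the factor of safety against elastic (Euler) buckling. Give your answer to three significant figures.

Inner diameter d_i = 113 − 2×6.6 = 99.80 mm
I = π(d_o⁴ − d_i⁴)/64 = π(113⁴ − 99.80⁴)/64 = 3.134×10^6 mm⁴
I = 3.134×10^6 mm⁴ = 3.134×10^-6 m⁴
Effective length L_e = K·L = 1 × 2.73 = 2.730 m
P_cr = π²EI / L_e² = π² × 114×10⁹ × 3.134×10^-6 / 2.730² = 4.731×10^5 N
Factor of safety n = P_cr / P = 473.12 / 123 = 3.85

n ≈ 3.85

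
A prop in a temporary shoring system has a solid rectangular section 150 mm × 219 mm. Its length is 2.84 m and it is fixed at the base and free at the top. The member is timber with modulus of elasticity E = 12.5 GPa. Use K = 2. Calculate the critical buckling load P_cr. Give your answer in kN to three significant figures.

P_cr ≈ 236 kN

Buckling occurs about the weak axis: I_min = h·b³/12 with b = 150 mm (the shorter side).
I_min = 219×150³/12 = 6.159×10^7 mm⁴
I = 6.159×10^7 mm⁴ = 6.159×10^-5 m⁴
Effective length L_e = K·L = 2 × 2.84 = 5.680 m
P_cr = π²EI / L_e² = π² × 12.5×10⁹ × 6.159×10^-5 / 5.680² = 2.355×10^5 N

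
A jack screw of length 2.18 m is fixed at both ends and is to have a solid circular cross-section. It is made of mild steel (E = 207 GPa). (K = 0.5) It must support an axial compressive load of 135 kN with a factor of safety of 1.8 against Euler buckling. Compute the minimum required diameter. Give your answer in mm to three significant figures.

d ≈ 41.2 mm

Required P_cr = n·P = 1.8 × 135 = 243.0 kN
L_e = K·L = 0.5 × 2.18 = 1.090 m
Required I = P_cr·L_e²/(π²E) = 2.430×10^5 × 1.090² / (π² × 2.07×10^11) = 1.413×10^-7 m⁴
I_req = 1.413×10^5 mm⁴
Solid circle: I = πd⁴/64  ⇒  d = (64I/π)^(1/4) = (64×1.413×10^5/π)^(1/4) = 41.2 mm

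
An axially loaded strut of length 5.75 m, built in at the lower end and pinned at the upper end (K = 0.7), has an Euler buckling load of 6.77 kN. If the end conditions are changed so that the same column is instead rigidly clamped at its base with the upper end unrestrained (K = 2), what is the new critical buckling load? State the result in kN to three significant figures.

P_cr ∝ 1/K², so P_cr,new = P_cr,old × (K_old/K_new)² = 6.77 × (0.7/2)²
= 6.77 × 0.1225 = 0.829 kN

P_cr ≈ 0.829 kN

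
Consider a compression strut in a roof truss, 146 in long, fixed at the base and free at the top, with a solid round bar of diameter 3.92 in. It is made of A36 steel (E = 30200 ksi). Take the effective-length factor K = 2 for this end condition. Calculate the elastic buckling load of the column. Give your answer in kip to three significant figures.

I = πd⁴/64 = π×3.92⁴/64 = 11.59 in⁴
Effective length L_e = K·L = 2 × 146 = 292.0 in
P_cr = π²EI / L_e² = π² × 30200×10³ × 11.59 / 292.0² = 4.052×10^4 lb

P_cr ≈ 40.5 kip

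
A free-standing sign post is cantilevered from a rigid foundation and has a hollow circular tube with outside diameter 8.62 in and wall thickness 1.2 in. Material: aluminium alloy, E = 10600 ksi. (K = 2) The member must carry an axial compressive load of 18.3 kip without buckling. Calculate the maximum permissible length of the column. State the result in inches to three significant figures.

L_max ≈ 531 in

Inner diameter d_i = 8.62 − 2×1.2 = 6.220 in
I = π(d_o⁴ − d_i⁴)/64 = π(8.62⁴ − 6.220⁴)/64 = 197.5 in⁴
At the buckling limit P_cr = P = 1.830×10^4 lb
From P_cr = π²EI/(K·L)²:  L = (1/K)·√(π²EI/P_cr) = (1/2)·√(π²×1.06×10^7×197.5/1.830×10^4)
L = 531 in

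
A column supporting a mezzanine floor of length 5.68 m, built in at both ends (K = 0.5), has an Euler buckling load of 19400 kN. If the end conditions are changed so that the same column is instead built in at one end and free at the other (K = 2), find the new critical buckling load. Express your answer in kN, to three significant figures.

P_cr ∝ 1/K², so P_cr,new = P_cr,old × (K_old/K_new)² = 19400 × (0.5/2)²
= 19400 × 0.06250 = 1210 kN

P_cr ≈ 1210 kN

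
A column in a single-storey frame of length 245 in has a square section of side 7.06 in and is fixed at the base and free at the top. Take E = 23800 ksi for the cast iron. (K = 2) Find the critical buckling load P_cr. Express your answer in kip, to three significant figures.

P_cr ≈ 203 kip

I = a⁴/12 = 7.06⁴/12 = 207.0 in⁴
Effective length L_e = K·L = 2 × 245 = 490.0 in
P_cr = π²EI / L_e² = π² × 23800×10³ × 207.0 / 490.0² = 2.025×10^5 lb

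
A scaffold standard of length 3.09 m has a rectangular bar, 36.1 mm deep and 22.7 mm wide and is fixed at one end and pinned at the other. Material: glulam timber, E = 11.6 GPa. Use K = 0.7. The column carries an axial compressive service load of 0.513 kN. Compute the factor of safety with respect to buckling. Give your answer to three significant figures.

n ≈ 1.68

Buckling occurs about the weak axis: I_min = h·b³/12 with b = 22.7 mm (the shorter side).
I_min = 36.1×22.7³/12 = 3.519×10^4 mm⁴
I = 3.519×10^4 mm⁴ = 3.519×10^-8 m⁴
Effective length L_e = K·L = 0.7 × 3.09 = 2.163 m
P_cr = π²EI / L_e² = π² × 11.6×10⁹ × 3.519×10^-8 / 2.163² = 861.1 N
Factor of safety n = P_cr / P = 0.86109 / 0.513 = 1.68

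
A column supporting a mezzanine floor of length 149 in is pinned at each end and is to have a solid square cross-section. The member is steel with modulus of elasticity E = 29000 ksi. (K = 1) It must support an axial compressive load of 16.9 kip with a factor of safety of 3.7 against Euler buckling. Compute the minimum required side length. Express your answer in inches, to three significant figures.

a ≈ 2.76 in

Required P_cr = n·P = 3.7 × 16.9 = 62.53 kip
L_e = K·L = 1 × 149 = 149.0 in
Required I = P_cr·L_e²/(π²E) = 6.253×10^4 × 149.0² / (π² × 2.90×10^7) = 4.850 in⁴
Solid square: I = a⁴/12  ⇒  a = (12I)^(1/4) = (12×4.850)^(1/4) = 2.76 in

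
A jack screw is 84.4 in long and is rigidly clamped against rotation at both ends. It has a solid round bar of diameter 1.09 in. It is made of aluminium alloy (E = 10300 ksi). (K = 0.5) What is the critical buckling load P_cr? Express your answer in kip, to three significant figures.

I = πd⁴/64 = π×1.09⁴/64 = 6.929×10^-2 in⁴
Effective length L_e = K·L = 0.5 × 84.4 = 42.20 in
P_cr = π²EI / L_e² = π² × 10300×10³ × 6.929×10^-2 / 42.20² = 3.955×10^3 lb

P_cr ≈ 3.96 kip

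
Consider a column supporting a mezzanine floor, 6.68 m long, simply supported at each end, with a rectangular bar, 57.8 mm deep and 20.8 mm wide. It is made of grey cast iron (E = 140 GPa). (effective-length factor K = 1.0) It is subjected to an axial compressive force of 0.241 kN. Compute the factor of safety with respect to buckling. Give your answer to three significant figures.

n ≈ 5.57

Buckling occurs about the weak axis: I_min = h·b³/12 with b = 20.8 mm (the shorter side).
I_min = 57.8×20.8³/12 = 4.334×10^4 mm⁴
I = 4.334×10^4 mm⁴ = 4.334×10^-8 m⁴
Effective length L_e = K·L = 1 × 6.68 = 6.680 m
P_cr = π²EI / L_e² = π² × 140×10⁹ × 4.334×10^-8 / 6.680² = 1.342×10^3 N
Factor of safety n = P_cr / P = 1.3422 / 0.241 = 5.57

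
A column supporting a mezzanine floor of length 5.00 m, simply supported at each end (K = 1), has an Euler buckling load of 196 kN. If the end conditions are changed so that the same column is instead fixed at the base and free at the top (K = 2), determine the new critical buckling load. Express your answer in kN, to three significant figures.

P_cr ≈ 49.0 kN

P_cr ∝ 1/K², so P_cr,new = P_cr,old × (K_old/K_new)² = 196 × (1/2)²
= 196 × 0.2500 = 49.0 kN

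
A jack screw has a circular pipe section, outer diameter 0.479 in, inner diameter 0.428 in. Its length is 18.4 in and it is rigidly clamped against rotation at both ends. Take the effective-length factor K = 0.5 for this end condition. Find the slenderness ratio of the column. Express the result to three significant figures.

d_o = 0.479 in, d_i = 0.428 in
I = π(d_o⁴ − d_i⁴)/64 = π(0.479⁴ − 0.4280⁴)/64 = 9.369×10^-4 in⁴
A = 3.633×10^-2 in²;  r_min = √(I/A) = √(9.369×10^-4/3.633×10^-2) = 0.1606 in
L_e = K·L = 0.5 × 18.4 = 9.200 in
λ = L_e / r_min = 9.2000 / 0.1606 = 57.3

λ ≈ 57.3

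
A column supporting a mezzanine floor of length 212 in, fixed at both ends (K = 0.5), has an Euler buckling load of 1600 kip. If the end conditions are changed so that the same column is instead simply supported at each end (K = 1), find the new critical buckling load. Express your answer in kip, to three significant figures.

P_cr ∝ 1/K², so P_cr,new = P_cr,old × (K_old/K_new)² = 1600 × (0.5/1)²
= 1600 × 0.2500 = 400 kip

P_cr ≈ 400 kip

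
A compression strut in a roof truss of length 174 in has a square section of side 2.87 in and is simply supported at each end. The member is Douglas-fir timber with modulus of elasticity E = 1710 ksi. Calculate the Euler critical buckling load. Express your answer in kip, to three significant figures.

I = a⁴/12 = 2.87⁴/12 = 5.654 in⁴
Effective length L_e = K·L = 1 × 174 = 174.0 in
P_cr = π²EI / L_e² = π² × 1710×10³ × 5.654 / 174.0² = 3.152×10^3 lb

P_cr ≈ 3.15 kip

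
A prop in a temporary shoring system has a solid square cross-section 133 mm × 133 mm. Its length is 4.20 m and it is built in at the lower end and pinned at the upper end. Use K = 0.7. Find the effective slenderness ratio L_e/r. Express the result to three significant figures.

λ ≈ 76.6

For a square r = a/√12 = 133/√12 = 38.39 mm
L_e = K·L = 0.7 × 4.20 m = 2.940 m = 2940.0 mm
λ = L_e / r_min = 2940.0 / 38.39 = 76.6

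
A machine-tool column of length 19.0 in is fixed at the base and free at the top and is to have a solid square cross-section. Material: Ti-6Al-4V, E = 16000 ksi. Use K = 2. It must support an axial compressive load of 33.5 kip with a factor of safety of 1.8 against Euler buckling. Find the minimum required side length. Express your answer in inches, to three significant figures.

a ≈ 1.60 in

Required P_cr = n·P = 1.8 × 33.5 = 60.30 kip
L_e = K·L = 2 × 19.0 = 38.00 in
Required I = P_cr·L_e²/(π²E) = 6.030×10^4 × 38.00² / (π² × 1.60×10^7) = 0.5514 in⁴
Solid square: I = a⁴/12  ⇒  a = (12I)^(1/4) = (12×0.5514)^(1/4) = 1.60 in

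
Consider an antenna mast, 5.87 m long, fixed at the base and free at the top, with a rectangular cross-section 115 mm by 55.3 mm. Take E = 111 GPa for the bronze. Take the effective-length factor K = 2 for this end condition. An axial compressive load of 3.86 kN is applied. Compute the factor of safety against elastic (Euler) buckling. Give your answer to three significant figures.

n ≈ 3.34

Buckling occurs about the weak axis: I_min = h·b³/12 with b = 55.3 mm (the shorter side).
I_min = 115×55.3³/12 = 1.621×10^6 mm⁴
I = 1.621×10^6 mm⁴ = 1.621×10^-6 m⁴
Effective length L_e = K·L = 2 × 5.87 = 11.74 m
P_cr = π²EI / L_e² = π² × 111×10⁹ × 1.621×10^-6 / 11.74² = 1.288×10^4 N
Factor of safety n = P_cr / P = 12.882 / 3.86 = 3.34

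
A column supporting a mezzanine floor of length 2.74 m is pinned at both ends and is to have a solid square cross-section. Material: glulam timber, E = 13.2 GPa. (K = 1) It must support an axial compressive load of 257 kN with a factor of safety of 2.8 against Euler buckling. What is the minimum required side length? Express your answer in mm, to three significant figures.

a ≈ 149 mm

Required P_cr = n·P = 2.8 × 257 = 719.6 kN
L_e = K·L = 1 × 2.74 = 2.740 m
Required I = P_cr·L_e²/(π²E) = 7.196×10^5 × 2.740² / (π² × 1.32×10^10) = 4.147×10^-5 m⁴
I_req = 4.147×10^7 mm⁴
Solid square: I = a⁴/12  ⇒  a = (12I)^(1/4) = (12×4.147×10^7)^(1/4) = 149 mm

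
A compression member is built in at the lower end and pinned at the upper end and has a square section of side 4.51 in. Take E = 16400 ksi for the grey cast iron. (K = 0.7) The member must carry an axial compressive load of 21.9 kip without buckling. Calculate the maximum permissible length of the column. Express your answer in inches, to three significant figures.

L_max ≈ 721 in

I = a⁴/12 = 4.51⁴/12 = 34.48 in⁴
At the buckling limit P_cr = P = 2.190×10^4 lb
From P_cr = π²EI/(K·L)²:  L = (1/K)·√(π²EI/P_cr) = (1/0.7)·√(π²×1.64×10^7×34.48/2.190×10^4)
L = 721 in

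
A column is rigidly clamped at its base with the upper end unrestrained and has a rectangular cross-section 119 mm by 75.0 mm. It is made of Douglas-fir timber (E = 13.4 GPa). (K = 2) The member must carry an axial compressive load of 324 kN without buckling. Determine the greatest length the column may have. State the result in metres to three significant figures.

L_max ≈ 0.653 m

Buckling occurs about the weak axis: I_min = h·b³/12 with b = 75.0 mm (the shorter side).
I_min = 119×75.0³/12 = 4.184×10^6 mm⁴
I = 4.184×10^-6 m⁴
At the buckling limit P_cr = P = 3.240×10^5 N
From P_cr = π²EI/(K·L)²:  L = (1/K)·√(π²EI/P_cr) = (1/2)·√(π²×1.34×10^10×4.184×10^-6/3.240×10^5)
L = 0.653 m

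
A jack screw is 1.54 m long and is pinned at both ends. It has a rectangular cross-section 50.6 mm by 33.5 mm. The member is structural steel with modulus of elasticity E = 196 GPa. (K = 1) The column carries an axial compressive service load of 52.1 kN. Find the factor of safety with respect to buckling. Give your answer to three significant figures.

Buckling occurs about the weak axis: I_min = h·b³/12 with b = 33.5 mm (the shorter side).
I_min = 50.6×33.5³/12 = 1.585×10^5 mm⁴
I = 1.585×10^5 mm⁴ = 1.585×10^-7 m⁴
Effective length L_e = K·L = 1 × 1.54 = 1.540 m
P_cr = π²EI / L_e² = π² × 196×10⁹ × 1.585×10^-7 / 1.540² = 1.293×10^5 N
Factor of safety n = P_cr / P = 129.31 / 52.1 = 2.48

n ≈ 2.48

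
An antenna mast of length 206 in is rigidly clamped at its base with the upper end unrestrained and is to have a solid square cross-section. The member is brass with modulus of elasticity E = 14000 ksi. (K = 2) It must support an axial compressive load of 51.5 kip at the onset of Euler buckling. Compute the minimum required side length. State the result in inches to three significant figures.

L_e = K·L = 2 × 206 = 412.0 in
Required I = P_cr·L_e²/(π²E) = 5.150×10^4 × 412.0² / (π² × 1.40×10^7) = 63.27 in⁴
Solid square: I = a⁴/12  ⇒  a = (12I)^(1/4) = (12×63.27)^(1/4) = 5.25 in

a ≈ 5.25 in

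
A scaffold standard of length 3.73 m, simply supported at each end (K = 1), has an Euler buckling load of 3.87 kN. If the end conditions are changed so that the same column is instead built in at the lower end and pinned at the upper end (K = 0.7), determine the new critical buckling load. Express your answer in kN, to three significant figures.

P_cr ∝ 1/K², so P_cr,new = P_cr,old × (K_old/K_new)² = 3.87 × (1/0.7)²
= 3.87 × 2.041 = 7.90 kN

P_cr ≈ 7.90 kN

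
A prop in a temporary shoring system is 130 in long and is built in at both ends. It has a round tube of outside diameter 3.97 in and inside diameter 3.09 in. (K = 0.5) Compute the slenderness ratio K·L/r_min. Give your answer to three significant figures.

d_o = 3.97 in, d_i = 3.09 in
I = π(d_o⁴ − d_i⁴)/64 = π(3.97⁴ − 3.090⁴)/64 = 7.718 in⁴
A = 4.880 in²;  r_min = √(I/A) = √(7.718/4.880) = 1.258 in
L_e = K·L = 0.5 × 130 = 65.00 in
λ = L_e / r_min = 65.000 / 1.258 = 51.7

λ ≈ 51.7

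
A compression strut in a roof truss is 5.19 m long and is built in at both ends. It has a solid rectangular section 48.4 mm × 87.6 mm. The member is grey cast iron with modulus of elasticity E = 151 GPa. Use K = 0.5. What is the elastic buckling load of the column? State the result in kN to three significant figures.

P_cr ≈ 183 kN

Buckling occurs about the weak axis: I_min = h·b³/12 with b = 48.4 mm (the shorter side).
I_min = 87.6×48.4³/12 = 8.277×10^5 mm⁴
I = 8.277×10^5 mm⁴ = 8.277×10^-7 m⁴
Effective length L_e = K·L = 0.5 × 5.19 = 2.595 m
P_cr = π²EI / L_e² = π² × 151×10⁹ × 8.277×10^-7 / 2.595² = 1.832×10^5 N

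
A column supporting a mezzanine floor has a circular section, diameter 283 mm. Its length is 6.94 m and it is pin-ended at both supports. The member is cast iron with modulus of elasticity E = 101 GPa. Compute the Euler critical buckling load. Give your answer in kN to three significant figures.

P_cr ≈ 6520 kN

I = πd⁴/64 = π×283⁴/64 = 3.149×10^8 mm⁴
I = 3.149×10^8 mm⁴ = 3.149×10^-4 m⁴
Effective length L_e = K·L = 1 × 6.94 = 6.940 m
P_cr = π²EI / L_e² = π² × 101×10⁹ × 3.149×10^-4 / 6.940² = 6.517×10^6 N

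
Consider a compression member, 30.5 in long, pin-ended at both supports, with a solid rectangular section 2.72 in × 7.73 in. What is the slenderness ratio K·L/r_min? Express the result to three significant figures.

λ ≈ 38.8

For a rectangle r_min = b/√12 = 2.72/√12 = 0.7852 in
L_e = K·L = 1 × 30.5 = 30.50 in
λ = L_e / r_min = 30.500 / 0.7852 = 38.8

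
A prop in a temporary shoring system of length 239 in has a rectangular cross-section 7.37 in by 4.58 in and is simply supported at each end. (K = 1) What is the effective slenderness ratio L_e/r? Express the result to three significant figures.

λ ≈ 181

Buckling occurs about the weak axis: I_min = h·b³/12 with b = 4.58 in (the shorter side).
I_min = 7.37×4.58³/12 = 59.00 in⁴
A = 33.75 in²;  r_min = √(I/A) = √(59.00/33.75) = 1.322 in
L_e = K·L = 1 × 239 = 239.0 in
λ = L_e / r_min = 239.00 / 1.322 = 181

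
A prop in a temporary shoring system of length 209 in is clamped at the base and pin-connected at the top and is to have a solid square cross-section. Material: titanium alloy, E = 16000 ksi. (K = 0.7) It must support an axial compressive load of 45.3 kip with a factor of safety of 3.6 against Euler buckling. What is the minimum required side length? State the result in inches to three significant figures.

Required P_cr = n·P = 3.6 × 45.3 = 163.1 kip
L_e = K·L = 0.7 × 209 = 146.3 in
Required I = P_cr·L_e²/(π²E) = 1.631×10^5 × 146.3² / (π² × 1.60×10^7) = 22.10 in⁴
Solid square: I = a⁴/12  ⇒  a = (12I)^(1/4) = (12×22.10)^(1/4) = 4.04 in

a ≈ 4.04 in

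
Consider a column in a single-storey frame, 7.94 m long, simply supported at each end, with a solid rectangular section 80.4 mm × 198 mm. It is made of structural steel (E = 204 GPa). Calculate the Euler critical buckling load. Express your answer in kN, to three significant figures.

P_cr ≈ 274 kN

Buckling occurs about the weak axis: I_min = h·b³/12 with b = 80.4 mm (the shorter side).
I_min = 198×80.4³/12 = 8.575×10^6 mm⁴
I = 8.575×10^6 mm⁴ = 8.575×10^-6 m⁴
Effective length L_e = K·L = 1 × 7.94 = 7.940 m
P_cr = π²EI / L_e² = π² × 204×10⁹ × 8.575×10^-6 / 7.940² = 2.739×10^5 N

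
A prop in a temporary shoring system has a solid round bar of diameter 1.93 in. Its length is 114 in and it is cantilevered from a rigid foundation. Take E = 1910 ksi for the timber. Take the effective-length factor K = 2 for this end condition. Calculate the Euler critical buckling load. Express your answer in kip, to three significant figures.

I = πd⁴/64 = π×1.93⁴/64 = 0.6811 in⁴
Effective length L_e = K·L = 2 × 114 = 228.0 in
P_cr = π²EI / L_e² = π² × 1910×10³ × 0.6811 / 228.0² = 247.0 lb

P_cr ≈ 0.247 kip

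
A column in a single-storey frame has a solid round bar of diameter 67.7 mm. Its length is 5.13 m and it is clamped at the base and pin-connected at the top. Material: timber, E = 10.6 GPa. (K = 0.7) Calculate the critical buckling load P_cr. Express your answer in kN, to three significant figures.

I = πd⁴/64 = π×67.7⁴/64 = 1.031×10^6 mm⁴
I = 1.031×10^6 mm⁴ = 1.031×10^-6 m⁴
Effective length L_e = K·L = 0.7 × 5.13 = 3.591 m
P_cr = π²EI / L_e² = π² × 10.6×10⁹ × 1.031×10^-6 / 3.591² = 8.366×10^3 N

P_cr ≈ 8.37 kN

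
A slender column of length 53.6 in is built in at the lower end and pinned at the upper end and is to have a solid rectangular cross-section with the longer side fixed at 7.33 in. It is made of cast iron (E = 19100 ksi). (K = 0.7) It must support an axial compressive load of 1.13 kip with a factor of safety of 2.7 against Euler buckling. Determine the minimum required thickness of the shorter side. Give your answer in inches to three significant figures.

Required P_cr = n·P = 2.7 × 1.13 = 3.051 kip
L_e = K·L = 0.7 × 53.6 = 37.52 in
Required I = P_cr·L_e²/(π²E) = 3.051×10^3 × 37.52² / (π² × 1.91×10^7) = 2.278×10^-2 in⁴
Rectangle, weak axis: I_min = h·b³/12 with h = 7.33 in fixed  ⇒  b = (12I/h)^(1/3) = 0.334 in

b ≈ 0.334 in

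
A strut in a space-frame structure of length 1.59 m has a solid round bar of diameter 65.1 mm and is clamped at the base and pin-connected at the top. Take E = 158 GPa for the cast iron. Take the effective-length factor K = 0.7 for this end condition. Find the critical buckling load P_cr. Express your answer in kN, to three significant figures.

P_cr ≈ 1110 kN

I = πd⁴/64 = π×65.1⁴/64 = 8.816×10^5 mm⁴
I = 8.816×10^5 mm⁴ = 8.816×10^-7 m⁴
Effective length L_e = K·L = 0.7 × 1.59 = 1.113 m
P_cr = π²EI / L_e² = π² × 158×10⁹ × 8.816×10^-7 / 1.113² = 1.110×10^6 N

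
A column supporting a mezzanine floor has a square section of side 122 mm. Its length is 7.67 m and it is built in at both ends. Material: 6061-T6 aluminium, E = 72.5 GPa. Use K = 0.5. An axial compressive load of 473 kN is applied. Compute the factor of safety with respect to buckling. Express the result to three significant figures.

n ≈ 1.90

I = a⁴/12 = 122⁴/12 = 1.846×10^7 mm⁴
I = 1.846×10^7 mm⁴ = 1.846×10^-5 m⁴
Effective length L_e = K·L = 0.5 × 7.67 = 3.835 m
P_cr = π²EI / L_e² = π² × 72.5×10⁹ × 1.846×10^-5 / 3.835² = 8.982×10^5 N
Factor of safety n = P_cr / P = 898.18 / 473 = 1.90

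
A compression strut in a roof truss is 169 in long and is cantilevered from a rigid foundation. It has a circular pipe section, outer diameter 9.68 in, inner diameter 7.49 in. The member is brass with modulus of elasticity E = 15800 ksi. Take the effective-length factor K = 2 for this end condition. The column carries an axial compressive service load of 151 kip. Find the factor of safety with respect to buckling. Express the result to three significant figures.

d_o = 9.68 in, d_i = 7.49 in
I = π(d_o⁴ − d_i⁴)/64 = π(9.68⁴ − 7.490⁴)/64 = 276.5 in⁴
Effective length L_e = K·L = 2 × 169 = 338.0 in
P_cr = π²EI / L_e² = π² × 15800×10³ × 276.5 / 338.0² = 3.774×10^5 lb
Factor of safety n = P_cr / P = 377.42 / 151 = 2.50

n ≈ 2.50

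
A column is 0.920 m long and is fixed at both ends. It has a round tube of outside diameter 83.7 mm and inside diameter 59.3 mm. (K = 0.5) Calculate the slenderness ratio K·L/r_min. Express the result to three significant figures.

λ ≈ 17.9

d_o = 83.7 mm, d_i = 59.3 mm
I = π(d_o⁴ − d_i⁴)/64 = π(83.7⁴ − 59.30⁴)/64 = 1.802×10^6 mm⁴
A = 2.740×10^3 mm²;  r_min = √(I/A) = √(1.802×10^6/2.740×10^3) = 25.64 mm
L_e = K·L = 0.5 × 0.920 m = 0.4600 m = 460.00 mm
λ = L_e / r_min = 460.00 / 25.64 = 17.9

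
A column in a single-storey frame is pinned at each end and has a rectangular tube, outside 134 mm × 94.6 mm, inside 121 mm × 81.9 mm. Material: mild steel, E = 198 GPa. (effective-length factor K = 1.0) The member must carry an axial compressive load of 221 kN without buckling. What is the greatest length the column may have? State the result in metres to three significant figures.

Weak-axis I_min = (h_o·b_o³ − h_i·b_i³)/12 with b_o = 94.6, b_i = 81.90 mm (shorter outer/inner sides).
I_min = (134×94.6³ − 121.0×81.90³)/12 = 3.914×10^6 mm⁴
I = 3.914×10^-6 m⁴
At the buckling limit P_cr = P = 2.210×10^5 N
From P_cr = π²EI/(K·L)²:  L = (1/K)·√(π²EI/P_cr) = (1/1)·√(π²×1.98×10^11×3.914×10^-6/2.210×10^5)
L = 5.88 m

L_max ≈ 5.88 m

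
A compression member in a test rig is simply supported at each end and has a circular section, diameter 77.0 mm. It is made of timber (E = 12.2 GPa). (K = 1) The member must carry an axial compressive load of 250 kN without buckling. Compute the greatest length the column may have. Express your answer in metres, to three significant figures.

I = πd⁴/64 = π×77.0⁴/64 = 1.726×10^6 mm⁴
I = 1.726×10^-6 m⁴
At the buckling limit P_cr = P = 2.500×10^5 N
From P_cr = π²EI/(K·L)²:  L = (1/K)·√(π²EI/P_cr) = (1/1)·√(π²×1.22×10^10×1.726×10^-6/2.500×10^5)
L = 0.912 m

L_max ≈ 0.912 m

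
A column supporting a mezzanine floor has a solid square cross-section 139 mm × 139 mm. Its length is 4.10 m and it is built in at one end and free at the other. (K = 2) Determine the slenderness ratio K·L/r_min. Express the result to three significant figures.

I = a⁴/12 = 139⁴/12 = 3.111×10^7 mm⁴
A = 1.932×10^4 mm²;  r_min = √(I/A) = √(3.111×10^7/1.932×10^4) = 40.13 mm
L_e = K·L = 2 × 4.10 m = 8.200 m = 8200.0 mm
λ = L_e / r_min = 8200.0 / 40.13 = 204

λ ≈ 204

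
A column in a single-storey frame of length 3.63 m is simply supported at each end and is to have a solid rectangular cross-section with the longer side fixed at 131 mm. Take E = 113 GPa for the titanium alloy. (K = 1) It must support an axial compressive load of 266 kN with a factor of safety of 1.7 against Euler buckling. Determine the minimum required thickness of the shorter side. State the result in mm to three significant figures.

b ≈ 78.8 mm

Required P_cr = n·P = 1.7 × 266 = 452.2 kN
L_e = K·L = 1 × 3.63 = 3.630 m
Required I = P_cr·L_e²/(π²E) = 4.522×10^5 × 3.630² / (π² × 1.13×10^11) = 5.343×10^-6 m⁴
I_req = 5.343×10^6 mm⁴
Rectangle, weak axis: I_min = h·b³/12 with h = 131 mm fixed  ⇒  b = (12I/h)^(1/3) = 78.8 mm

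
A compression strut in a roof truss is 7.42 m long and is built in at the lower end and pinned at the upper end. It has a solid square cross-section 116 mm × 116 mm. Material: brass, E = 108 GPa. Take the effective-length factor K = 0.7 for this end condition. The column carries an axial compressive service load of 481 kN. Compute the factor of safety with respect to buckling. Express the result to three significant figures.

I = a⁴/12 = 116⁴/12 = 1.509×10^7 mm⁴
I = 1.509×10^7 mm⁴ = 1.509×10^-5 m⁴
Effective length L_e = K·L = 0.7 × 7.42 = 5.194 m
P_cr = π²EI / L_e² = π² × 108×10⁹ × 1.509×10^-5 / 5.194² = 5.962×10^5 N
Factor of safety n = P_cr / P = 596.17 / 481 = 1.24

n ≈ 1.24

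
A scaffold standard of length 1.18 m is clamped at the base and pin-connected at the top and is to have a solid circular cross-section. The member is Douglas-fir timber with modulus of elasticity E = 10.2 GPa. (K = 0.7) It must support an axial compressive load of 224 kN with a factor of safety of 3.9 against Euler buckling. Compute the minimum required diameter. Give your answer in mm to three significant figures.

Required P_cr = n·P = 3.9 × 224 = 873.6 kN
L_e = K·L = 0.7 × 1.18 = 0.8260 m
Required I = P_cr·L_e²/(π²E) = 8.736×10^5 × 0.8260² / (π² × 1.02×10^10) = 5.921×10^-6 m⁴
I_req = 5.921×10^6 mm⁴
Solid circle: I = πd⁴/64  ⇒  d = (64I/π)^(1/4) = (64×5.921×10^6/π)^(1/4) = 105 mm

d ≈ 105 mm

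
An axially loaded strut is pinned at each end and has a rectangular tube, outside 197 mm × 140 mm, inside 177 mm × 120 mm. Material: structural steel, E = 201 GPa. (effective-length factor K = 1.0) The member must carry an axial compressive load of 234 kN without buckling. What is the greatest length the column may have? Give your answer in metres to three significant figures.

L_max ≈ 12.9 m

Weak-axis I_min = (h_o·b_o³ − h_i·b_i³)/12 with b_o = 140, b_i = 120.0 mm (shorter outer/inner sides).
I_min = (197×140³ − 177.0×120.0³)/12 = 1.956×10^7 mm⁴
I = 1.956×10^-5 m⁴
At the buckling limit P_cr = P = 2.340×10^5 N
From P_cr = π²EI/(K·L)²:  L = (1/K)·√(π²EI/P_cr) = (1/1)·√(π²×2.01×10^11×1.956×10^-5/2.340×10^5)
L = 12.9 m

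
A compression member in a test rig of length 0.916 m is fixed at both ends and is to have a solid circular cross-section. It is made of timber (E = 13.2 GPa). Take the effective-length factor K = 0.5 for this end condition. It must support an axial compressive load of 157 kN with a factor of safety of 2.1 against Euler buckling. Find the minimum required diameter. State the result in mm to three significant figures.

Required P_cr = n·P = 2.1 × 157 = 329.7 kN
L_e = K·L = 0.5 × 0.916 = 0.4580 m
Required I = P_cr·L_e²/(π²E) = 3.297×10^5 × 0.4580² / (π² × 1.32×10^10) = 5.309×10^-7 m⁴
I_req = 5.309×10^5 mm⁴
Solid circle: I = πd⁴/64  ⇒  d = (64I/π)^(1/4) = (64×5.309×10^5/π)^(1/4) = 57.3 mm

d ≈ 57.3 mm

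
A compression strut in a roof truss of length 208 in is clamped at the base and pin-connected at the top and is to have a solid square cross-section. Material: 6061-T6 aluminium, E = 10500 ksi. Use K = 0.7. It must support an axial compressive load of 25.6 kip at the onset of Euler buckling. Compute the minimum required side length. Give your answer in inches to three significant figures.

a ≈ 2.82 in

L_e = K·L = 0.7 × 208 = 145.6 in
Required I = P_cr·L_e²/(π²E) = 2.560×10^4 × 145.6² / (π² × 1.05×10^7) = 5.237 in⁴
Solid square: I = a⁴/12  ⇒  a = (12I)^(1/4) = (12×5.237)^(1/4) = 2.82 in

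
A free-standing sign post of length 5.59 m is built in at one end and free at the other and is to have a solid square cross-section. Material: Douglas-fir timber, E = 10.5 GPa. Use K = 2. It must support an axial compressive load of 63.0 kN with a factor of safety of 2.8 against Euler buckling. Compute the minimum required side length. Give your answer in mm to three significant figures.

a ≈ 225 mm

Required P_cr = n·P = 2.8 × 63.0 = 176.4 kN
L_e = K·L = 2 × 5.59 = 11.18 m
Required I = P_cr·L_e²/(π²E) = 1.764×10^5 × 11.18² / (π² × 1.05×10^10) = 2.128×10^-4 m⁴
I_req = 2.128×10^8 mm⁴
Solid square: I = a⁴/12  ⇒  a = (12I)^(1/4) = (12×2.128×10^8)^(1/4) = 225 mm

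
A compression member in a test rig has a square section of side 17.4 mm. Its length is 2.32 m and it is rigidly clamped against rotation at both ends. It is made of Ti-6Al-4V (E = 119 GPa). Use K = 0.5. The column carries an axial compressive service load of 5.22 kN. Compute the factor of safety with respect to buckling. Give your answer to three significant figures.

I = a⁴/12 = 17.4⁴/12 = 7.639×10^3 mm⁴
I = 7.639×10^3 mm⁴ = 7.639×10^-9 m⁴
Effective length L_e = K·L = 0.5 × 2.32 = 1.160 m
P_cr = π²EI / L_e² = π² × 119×10⁹ × 7.639×10^-9 / 1.160² = 6.667×10^3 N
Factor of safety n = P_cr / P = 6.6672 / 5.22 = 1.28

n ≈ 1.28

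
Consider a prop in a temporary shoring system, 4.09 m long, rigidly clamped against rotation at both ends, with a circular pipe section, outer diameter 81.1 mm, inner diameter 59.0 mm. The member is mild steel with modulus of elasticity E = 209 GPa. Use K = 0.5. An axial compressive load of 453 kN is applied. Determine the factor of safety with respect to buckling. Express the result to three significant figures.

n ≈ 1.66

d_o = 81.1 mm, d_i = 59.0 mm
I = π(d_o⁴ − d_i⁴)/64 = π(81.1⁴ − 59.00⁴)/64 = 1.529×10^6 mm⁴
I = 1.529×10^6 mm⁴ = 1.529×10^-6 m⁴
Effective length L_e = K·L = 0.5 × 4.09 = 2.045 m
P_cr = π²EI / L_e² = π² × 209×10⁹ × 1.529×10^-6 / 2.045² = 7.540×10^5 N
Factor of safety n = P_cr / P = 754.02 / 453 = 1.66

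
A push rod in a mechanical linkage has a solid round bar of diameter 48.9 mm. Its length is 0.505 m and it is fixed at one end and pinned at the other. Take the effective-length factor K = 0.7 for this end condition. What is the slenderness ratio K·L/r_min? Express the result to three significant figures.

For a solid circle r = d/4 = 48.9/4 = 12.22 mm
L_e = K·L = 0.7 × 0.505 m = 0.3535 m = 353.50 mm
λ = L_e / r_min = 353.50 / 12.22 = 28.9

λ ≈ 28.9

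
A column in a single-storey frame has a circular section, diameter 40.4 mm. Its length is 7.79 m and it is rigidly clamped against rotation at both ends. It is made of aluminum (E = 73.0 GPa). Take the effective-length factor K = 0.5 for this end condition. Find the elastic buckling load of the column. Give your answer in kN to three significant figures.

I = πd⁴/64 = π×40.4⁴/64 = 1.308×10^5 mm⁴
I = 1.308×10^5 mm⁴ = 1.308×10^-7 m⁴
Effective length L_e = K·L = 0.5 × 7.79 = 3.895 m
P_cr = π²EI / L_e² = π² × 73.0×10⁹ × 1.308×10^-7 / 3.895² = 6.210×10^3 N

P_cr ≈ 6.21 kN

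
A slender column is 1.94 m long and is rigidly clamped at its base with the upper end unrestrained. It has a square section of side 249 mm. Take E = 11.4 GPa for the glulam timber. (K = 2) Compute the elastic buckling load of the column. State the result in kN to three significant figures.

P_cr ≈ 2390 kN

I = a⁴/12 = 249⁴/12 = 3.203×10^8 mm⁴
I = 3.203×10^8 mm⁴ = 3.203×10^-4 m⁴
Effective length L_e = K·L = 2 × 1.94 = 3.880 m
P_cr = π²EI / L_e² = π² × 11.4×10⁹ × 3.203×10^-4 / 3.880² = 2.394×10^6 N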